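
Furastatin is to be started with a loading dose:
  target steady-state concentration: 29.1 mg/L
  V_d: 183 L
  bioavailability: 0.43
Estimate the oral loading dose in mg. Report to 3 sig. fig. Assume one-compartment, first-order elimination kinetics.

LD = Css × Vd / F = 29.1 × 183 / 0.43 = 12380 mg

12400 mg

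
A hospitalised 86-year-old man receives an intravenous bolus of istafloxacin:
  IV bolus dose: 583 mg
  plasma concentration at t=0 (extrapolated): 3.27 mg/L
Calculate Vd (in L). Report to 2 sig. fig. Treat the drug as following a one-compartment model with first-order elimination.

180 L

Vd = Dose / C₀ = 583.0 / 3.27 = 178.3 L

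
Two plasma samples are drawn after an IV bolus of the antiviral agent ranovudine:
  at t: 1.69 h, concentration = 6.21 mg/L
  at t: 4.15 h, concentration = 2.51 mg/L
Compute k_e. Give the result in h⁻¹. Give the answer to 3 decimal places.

k = ln(C₁/C₂) / (t₂ − t₁) = ln(6.21/2.51) / (4.15 − 1.69)
  = 0.9059 / 2.460 = 0.3683 h⁻¹

0.368 h⁻¹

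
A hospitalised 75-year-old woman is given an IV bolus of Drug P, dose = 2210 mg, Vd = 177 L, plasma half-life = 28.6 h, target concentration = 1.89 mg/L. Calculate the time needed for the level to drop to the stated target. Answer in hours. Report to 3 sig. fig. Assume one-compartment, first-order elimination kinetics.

77.9 h

C₀ = Dose / Vd = 2210 / 177 = 12.49 mg/L
k = ln2 / t½ = 0.693147 / 28.6 = 0.02424 h⁻¹
t = ln(C₀ / C) / k = ln(12.49 / 1.89) / 0.02424
  = ln(6.608) / 0.02424 = 1.888 / 0.02424 = 77.89 h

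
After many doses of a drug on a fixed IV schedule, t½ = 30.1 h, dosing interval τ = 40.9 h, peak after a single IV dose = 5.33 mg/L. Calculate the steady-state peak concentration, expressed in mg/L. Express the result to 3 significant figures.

k = ln2 / t½ = 0.693147 / 30.1 = 0.02303 h⁻¹
e^(−kτ) = e^(−0.02303 × 40.9) = 0.3899
Accumulation ratio R = 1 / (1 − e^(−kτ)) = 1 / (1 − 0.3899) = 1.639
Steady-state peak = C₀ × R = 5.33 × 1.639 = 8.736 mg/L

8.74 mg/L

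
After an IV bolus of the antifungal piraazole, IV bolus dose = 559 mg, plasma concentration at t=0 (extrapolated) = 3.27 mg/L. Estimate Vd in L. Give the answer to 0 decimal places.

Vd = Dose / C₀ = 559.0 / 3.27 = 170.9 L

171 L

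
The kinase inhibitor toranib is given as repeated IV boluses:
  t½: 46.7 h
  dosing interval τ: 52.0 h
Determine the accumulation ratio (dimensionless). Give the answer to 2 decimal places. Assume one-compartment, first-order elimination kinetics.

k = ln2 / t½ = 0.693147 / 46.7 = 0.01484 h⁻¹
e^(−kτ) = e^(−0.01484 × 52.0) = 0.4622
Accumulation ratio R = 1 / (1 − e^(−kτ)) = 1 / (1 − 0.4622) = 1.859

1.86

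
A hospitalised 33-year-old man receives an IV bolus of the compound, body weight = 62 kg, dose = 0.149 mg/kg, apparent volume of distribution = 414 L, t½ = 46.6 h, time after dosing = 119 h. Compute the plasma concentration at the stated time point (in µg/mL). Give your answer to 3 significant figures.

0.00380 µg/mL

Total dose = 0.149 × 62 = 9.238 mg
C₀ = Dose / Vd = 9.238 / 414 = 0.02231 mg/L
k = ln2 / t½ = 0.693147 / 46.6 = 0.01487 h⁻¹
C = C₀ · e^(−k·t) = 0.02231 × e^(−0.01487 × 119)
  = 0.02231 × 0.1704 = 0.003802 mg/L
(0.003802 mg/L = 0.003802 µg/mL)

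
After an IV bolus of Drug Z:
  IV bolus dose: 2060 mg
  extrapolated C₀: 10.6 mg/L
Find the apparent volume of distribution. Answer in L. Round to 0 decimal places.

194 L

Vd = Dose / C₀ = 2060 / 10.6 = 194.3 L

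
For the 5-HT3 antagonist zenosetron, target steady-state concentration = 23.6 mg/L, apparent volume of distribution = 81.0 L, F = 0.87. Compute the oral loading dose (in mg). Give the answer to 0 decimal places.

2197 mg

LD = Css × Vd / F = 23.6 × 81.0 / 0.87 = 2197 mg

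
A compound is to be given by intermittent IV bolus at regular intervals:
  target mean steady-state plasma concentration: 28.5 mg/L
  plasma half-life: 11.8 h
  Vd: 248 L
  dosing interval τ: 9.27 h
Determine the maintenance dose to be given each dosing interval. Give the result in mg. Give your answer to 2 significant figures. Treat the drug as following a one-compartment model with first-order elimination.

k = ln2 / t½ = 0.693147 / 11.8 = 0.05874 h⁻¹
CL = k × Vd = 0.05874 × 248 = 14.57 L/h
At steady state, Dose/τ = Css × CL.
Dose = Css × CL × τ = 28.5 × 14.57 × 9.27 = 3849 mg

3800 mg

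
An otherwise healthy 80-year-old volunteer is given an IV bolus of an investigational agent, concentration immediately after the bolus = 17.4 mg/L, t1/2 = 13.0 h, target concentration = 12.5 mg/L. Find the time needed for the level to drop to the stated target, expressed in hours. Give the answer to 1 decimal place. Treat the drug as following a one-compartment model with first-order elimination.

k = ln2 / t½ = 0.693147 / 13.0 = 0.05332 h⁻¹
t = ln(C₀ / C) / k = ln(17.40 / 12.5) / 0.05332
  = ln(1.392) / 0.05332 = 0.3307 / 0.05332 = 6.202 h

6.2 h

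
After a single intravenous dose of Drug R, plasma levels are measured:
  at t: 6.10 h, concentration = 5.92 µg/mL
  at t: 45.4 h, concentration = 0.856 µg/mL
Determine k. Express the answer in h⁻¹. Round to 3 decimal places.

k = ln(C₁/C₂) / (t₂ − t₁) = ln(5.92/0.856) / (45.4 − 6.10)
  = 1.934 / 39.30 = 0.04921 h⁻¹

0.049 h⁻¹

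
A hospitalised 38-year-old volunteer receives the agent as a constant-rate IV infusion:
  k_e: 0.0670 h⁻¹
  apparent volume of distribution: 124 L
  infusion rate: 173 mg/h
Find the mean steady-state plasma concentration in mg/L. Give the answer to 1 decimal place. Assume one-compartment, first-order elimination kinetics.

20.8 mg/L

CL = k × Vd = 0.06700 × 124 = 8.308 L/h
At steady state Css = R₀ / CL = 173 / 8.308 = 20.82 mg/L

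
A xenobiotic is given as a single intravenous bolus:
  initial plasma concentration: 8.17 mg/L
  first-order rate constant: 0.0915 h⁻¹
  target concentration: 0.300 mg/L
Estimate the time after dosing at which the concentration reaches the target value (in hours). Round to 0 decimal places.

36 h

t = ln(C₀ / C) / k = ln(8.170 / 0.300) / 0.09150
  = ln(27.23) / 0.09150 = 3.304 / 0.09150 = 36.11 h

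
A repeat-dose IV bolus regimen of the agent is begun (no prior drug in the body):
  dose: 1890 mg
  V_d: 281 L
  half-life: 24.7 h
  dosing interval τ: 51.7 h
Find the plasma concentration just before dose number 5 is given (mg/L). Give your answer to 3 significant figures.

C₀ per dose = Dose / Vd = 1890 / 281 = 6.726 mg/L
k = ln2 / t½ = 0.693147 / 24.7 = 0.02806 h⁻¹
Fraction remaining after one interval: r = e^(−kτ) = e^(−0.02806 × 51.7) = 0.2344
Before dose 5, 4 doses have been given (aged 1τ, 2τ, 3τ, 4τ).
C_trough = C₀ × (r + r² + … + r^4) = C₀ × r(1−r^4)/(1−r)
        = 6.726 × 0.2344 × (1 − 0.003019) / (1 − 0.2344) = 2.053 mg/L

2.05 mg/L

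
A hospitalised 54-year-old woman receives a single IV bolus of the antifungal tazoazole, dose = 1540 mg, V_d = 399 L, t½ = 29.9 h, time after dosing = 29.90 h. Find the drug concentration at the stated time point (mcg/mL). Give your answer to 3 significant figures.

1.93 mcg/mL

C₀ = Dose / Vd = 1540 / 399 = 3.860 mg/L
k = ln2 / t½ = 0.693147 / 29.9 = 0.02318 h⁻¹
t / t½ = 29.90 / 29.9 = 1 half-lives
C = C₀ × (1/2)^1 = 3.860 × 0.5000 = 1.930 mg/L
(1.930 mg/L = 1.930 mcg/mL)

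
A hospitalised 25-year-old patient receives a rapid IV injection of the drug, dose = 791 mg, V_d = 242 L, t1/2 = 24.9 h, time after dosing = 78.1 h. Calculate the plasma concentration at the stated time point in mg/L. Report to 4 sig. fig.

0.3717 mg/L

C₀ = Dose / Vd = 791.0 / 242 = 3.269 mg/L
k = ln2 / t½ = 0.693147 / 24.9 = 0.02784 h⁻¹
C = C₀ · e^(−k·t) = 3.269 × e^(−0.02784 × 78.1)
  = 3.269 × 0.1137 = 0.3717 mg/L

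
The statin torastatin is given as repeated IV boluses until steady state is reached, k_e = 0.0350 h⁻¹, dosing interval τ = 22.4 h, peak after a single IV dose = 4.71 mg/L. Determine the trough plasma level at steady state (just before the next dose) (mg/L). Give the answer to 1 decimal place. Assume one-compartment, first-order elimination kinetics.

4.0 mg/L

e^(−kτ) = e^(−0.03500 × 22.4) = 0.4566
Accumulation ratio R = 1 / (1 − e^(−kτ)) = 1 / (1 − 0.4566) = 1.840
Steady-state trough = C₀ × R × e^(−kτ) = 4.71 × 1.840 × 0.4566 = 3.957 mg/L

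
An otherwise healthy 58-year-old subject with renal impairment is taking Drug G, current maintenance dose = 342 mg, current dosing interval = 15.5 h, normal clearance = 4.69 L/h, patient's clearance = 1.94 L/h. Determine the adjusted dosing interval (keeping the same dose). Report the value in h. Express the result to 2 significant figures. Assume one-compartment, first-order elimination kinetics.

To keep the same average steady-state level, dosing rate must scale with clearance.
CL ratio = 1.94 / 4.69 = 0.4136
New interval (same dose) = 15.5 / 0.4136 = 37.48 h

37 h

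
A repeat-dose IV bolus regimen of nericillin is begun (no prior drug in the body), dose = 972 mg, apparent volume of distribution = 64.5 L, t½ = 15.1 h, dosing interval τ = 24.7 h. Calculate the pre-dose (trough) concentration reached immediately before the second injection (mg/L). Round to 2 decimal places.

C₀ per dose = Dose / Vd = 972 / 64.5 = 15.07 mg/L
k = ln2 / t½ = 0.693147 / 15.1 = 0.04590 h⁻¹
Fraction remaining after one interval: r = e^(−kτ) = e^(−0.04590 × 24.7) = 0.3218
Before dose 2, 1 dose has been given (aged 1τ).
C_trough = C₀ × r = 15.07 × 0.3218 = 4.850 mg/L

4.85 mg/L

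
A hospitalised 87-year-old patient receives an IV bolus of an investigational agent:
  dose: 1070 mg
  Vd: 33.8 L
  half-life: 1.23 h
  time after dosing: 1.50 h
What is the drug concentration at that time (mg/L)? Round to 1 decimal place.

C₀ = Dose / Vd = 1070 / 33.8 = 31.66 mg/L
k = ln2 / t½ = 0.693147 / 1.23 = 0.5635 h⁻¹
C = C₀ · e^(−k·t) = 31.66 × e^(−0.5635 × 1.50)
  = 31.66 × 0.4294 = 13.59 mg/L

13.6 mg/L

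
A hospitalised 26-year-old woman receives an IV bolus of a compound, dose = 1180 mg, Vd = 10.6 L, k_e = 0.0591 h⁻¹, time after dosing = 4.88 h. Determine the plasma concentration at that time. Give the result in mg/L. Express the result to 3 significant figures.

83.4 mg/L

C₀ = Dose / Vd = 1180 / 10.6 = 111.3 mg/L
C = C₀ · e^(−k·t) = 111.3 × e^(−0.05910 × 4.88)
  = 111.3 × 0.7495 = 83.42 mg/L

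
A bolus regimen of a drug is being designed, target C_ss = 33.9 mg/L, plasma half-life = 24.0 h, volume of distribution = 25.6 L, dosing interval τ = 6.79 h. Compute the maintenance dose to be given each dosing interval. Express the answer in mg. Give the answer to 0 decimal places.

k = ln2 / t½ = 0.693147 / 24.0 = 0.02888 h⁻¹
CL = k × Vd = 0.02888 × 25.6 = 0.7393 L/h
At steady state, Dose/τ = Css × CL.
Dose = Css × CL × τ = 33.9 × 0.7393 × 6.79 = 170.2 mg

170 mg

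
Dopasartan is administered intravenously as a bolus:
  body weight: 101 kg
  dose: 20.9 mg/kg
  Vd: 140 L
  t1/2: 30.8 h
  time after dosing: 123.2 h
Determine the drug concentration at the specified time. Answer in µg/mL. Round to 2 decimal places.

Total dose = 20.9 × 101 = 2111 mg
C₀ = Dose / Vd = 2111 / 140 = 15.08 mg/L
k = ln2 / t½ = 0.693147 / 30.8 = 0.02250 h⁻¹
t / t½ = 123.2 / 30.8 = 4 half-lives
C = C₀ × (1/2)^4 = 15.08 × 0.06250 = 0.9425 mg/L
(0.9425 mg/L = 0.9425 µg/mL)

0.94 µg/mL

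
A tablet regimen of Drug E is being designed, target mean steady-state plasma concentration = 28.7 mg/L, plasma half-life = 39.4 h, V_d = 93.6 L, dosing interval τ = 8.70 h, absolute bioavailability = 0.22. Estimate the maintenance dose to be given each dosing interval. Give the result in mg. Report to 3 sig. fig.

1870 mg

k = ln2 / t½ = 0.693147 / 39.4 = 0.01759 h⁻¹
CL = k × Vd = 0.01759 × 93.6 = 1.646 L/h
At steady state, F × (Dose/τ) = Css × CL.
Dose = Css × CL × τ / F = 28.7 × 1.646 × 8.70 / 0.22 = 1868 mg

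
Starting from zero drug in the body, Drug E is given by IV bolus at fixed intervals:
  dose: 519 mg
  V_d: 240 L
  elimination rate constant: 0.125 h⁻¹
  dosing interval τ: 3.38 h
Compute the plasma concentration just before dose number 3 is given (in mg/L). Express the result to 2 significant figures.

C₀ per dose = Dose / Vd = 519 / 240 = 2.163 mg/L
Fraction remaining after one interval: r = e^(−kτ) = e^(−0.1250 × 3.38) = 0.6554
Before dose 3, 2 doses have been given (aged 1τ, 2τ).
C_trough = C₀ × (r + r²) = 2.163 × (0.6554 + 0.4295) = 2.347 mg/L

2.3 mg/L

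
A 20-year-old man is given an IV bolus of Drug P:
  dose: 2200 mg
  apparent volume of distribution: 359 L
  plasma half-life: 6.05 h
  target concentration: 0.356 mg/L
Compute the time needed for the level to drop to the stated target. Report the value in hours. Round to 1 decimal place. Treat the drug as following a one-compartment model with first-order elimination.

24.8 h

C₀ = Dose / Vd = 2200 / 359 = 6.128 mg/L
k = ln2 / t½ = 0.693147 / 6.05 = 0.1146 h⁻¹
t = ln(C₀ / C) / k = ln(6.128 / 0.356) / 0.1146
  = ln(17.21) / 0.1146 = 2.845 / 0.1146 = 24.83 h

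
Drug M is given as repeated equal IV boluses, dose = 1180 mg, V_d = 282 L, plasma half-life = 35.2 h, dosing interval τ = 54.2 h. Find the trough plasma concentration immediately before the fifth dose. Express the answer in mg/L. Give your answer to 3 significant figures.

2.16 mg/L

C₀ per dose = Dose / Vd = 1180 / 282 = 4.184 mg/L
k = ln2 / t½ = 0.693147 / 35.2 = 0.01969 h⁻¹
Fraction remaining after one interval: r = e^(−kτ) = e^(−0.01969 × 54.2) = 0.3440
Before dose 5, 4 doses have been given (aged 1τ, 2τ, 3τ, 4τ).
C_trough = C₀ × (r + r² + … + r^4) = C₀ × r(1−r^4)/(1−r)
        = 4.184 × 0.3440 × (1 − 0.01400) / (1 − 0.3440) = 2.163 mg/L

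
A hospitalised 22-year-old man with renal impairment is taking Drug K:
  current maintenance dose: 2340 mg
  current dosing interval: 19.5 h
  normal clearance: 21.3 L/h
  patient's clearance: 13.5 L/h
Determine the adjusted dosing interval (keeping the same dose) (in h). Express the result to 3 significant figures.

30.8 h

To keep the same average steady-state level, dosing rate must scale with clearance.
CL ratio = 13.5 / 21.3 = 0.6338
New interval (same dose) = 19.5 / 0.6338 = 30.77 h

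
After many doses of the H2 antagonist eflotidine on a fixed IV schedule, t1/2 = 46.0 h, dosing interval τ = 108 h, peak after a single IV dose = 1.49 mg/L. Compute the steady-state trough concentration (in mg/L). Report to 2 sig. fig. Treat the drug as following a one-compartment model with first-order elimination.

k = ln2 / t½ = 0.693147 / 46.0 = 0.01507 h⁻¹
e^(−kτ) = e^(−0.01507 × 108) = 0.1964
Accumulation ratio R = 1 / (1 − e^(−kτ)) = 1 / (1 − 0.1964) = 1.244
Steady-state trough = C₀ × R × e^(−kτ) = 1.49 × 1.244 × 0.1964 = 0.3640 mg/L

0.36 mg/L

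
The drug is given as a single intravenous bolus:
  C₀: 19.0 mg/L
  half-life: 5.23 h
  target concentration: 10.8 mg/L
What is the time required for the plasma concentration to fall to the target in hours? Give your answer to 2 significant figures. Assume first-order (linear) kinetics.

k = ln2 / t½ = 0.693147 / 5.23 = 0.1325 h⁻¹
t = ln(C₀ / C) / k = ln(19.00 / 10.8) / 0.1325
  = ln(1.759) / 0.1325 = 0.5647 / 0.1325 = 4.262 h

4.3 h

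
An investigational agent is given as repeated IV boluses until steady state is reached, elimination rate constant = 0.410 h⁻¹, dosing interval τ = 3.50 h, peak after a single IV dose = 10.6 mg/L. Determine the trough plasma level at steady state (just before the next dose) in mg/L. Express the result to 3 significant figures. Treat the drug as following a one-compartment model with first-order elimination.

3.31 mg/L

e^(−kτ) = e^(−0.4100 × 3.50) = 0.2381
Accumulation ratio R = 1 / (1 − e^(−kτ)) = 1 / (1 − 0.2381) = 1.313
Steady-state trough = C₀ × R × e^(−kτ) = 10.6 × 1.313 × 0.2381 = 3.314 mg/L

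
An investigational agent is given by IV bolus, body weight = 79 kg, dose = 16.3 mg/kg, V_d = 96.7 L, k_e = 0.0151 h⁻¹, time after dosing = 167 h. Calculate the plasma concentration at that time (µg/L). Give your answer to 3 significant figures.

Total dose = 16.3 × 79 = 1288 mg
C₀ = Dose / Vd = 1288 / 96.7 = 13.32 mg/L
C = C₀ · e^(−k·t) = 13.32 × e^(−0.01510 × 167)
  = 13.32 × 0.08032 = 1.070 mg/L
Convert: 1.070 mg/L × 1000 = 1070 µg/L

1070 µg/L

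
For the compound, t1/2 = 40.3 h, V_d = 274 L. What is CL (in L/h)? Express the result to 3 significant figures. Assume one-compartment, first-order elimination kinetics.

k = ln2 / t½ = 0.693147 / 40.3 = 0.01720 h⁻¹
CL = k × Vd = 0.01720 × 274 = 4.713 L/h

4.71 L/h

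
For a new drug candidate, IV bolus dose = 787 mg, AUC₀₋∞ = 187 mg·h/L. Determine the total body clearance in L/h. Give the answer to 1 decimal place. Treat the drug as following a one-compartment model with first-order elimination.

CL = Dose / AUC = 787 / 187 = 4.209 L/h

4.2 L/h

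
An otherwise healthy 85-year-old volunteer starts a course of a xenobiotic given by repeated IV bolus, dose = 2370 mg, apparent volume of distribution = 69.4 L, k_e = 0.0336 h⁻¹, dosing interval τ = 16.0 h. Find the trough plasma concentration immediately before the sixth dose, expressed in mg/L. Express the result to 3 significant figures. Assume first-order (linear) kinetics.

44.7 mg/L

C₀ per dose = Dose / Vd = 2370 / 69.4 = 34.15 mg/L
Fraction remaining after one interval: r = e^(−kτ) = e^(−0.03360 × 16.0) = 0.5841
Before dose 6, 5 doses have been given (aged 1τ, 2τ, 3τ, 4τ, 5τ).
C_trough = C₀ × (r + r² + … + r^5) = C₀ × r(1−r^5)/(1−r)
        = 34.15 × 0.5841 × (1 − 0.06799) / (1 − 0.5841) = 44.70 mg/L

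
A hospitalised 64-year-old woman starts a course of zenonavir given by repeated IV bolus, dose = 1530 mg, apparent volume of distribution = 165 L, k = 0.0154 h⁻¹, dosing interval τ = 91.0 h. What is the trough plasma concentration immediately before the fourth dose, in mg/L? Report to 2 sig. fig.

3.0 mg/L

C₀ per dose = Dose / Vd = 1530 / 165 = 9.273 mg/L
Fraction remaining after one interval: r = e^(−kτ) = e^(−0.01540 × 91.0) = 0.2463
Before dose 4, 3 doses have been given (aged 1τ, 2τ, 3τ).
C_trough = C₀ × (r + r² + … + r^3) = C₀ × r(1−r^3)/(1−r)
        = 9.273 × 0.2463 × (1 − 0.01494) / (1 − 0.2463) = 2.985 mg/L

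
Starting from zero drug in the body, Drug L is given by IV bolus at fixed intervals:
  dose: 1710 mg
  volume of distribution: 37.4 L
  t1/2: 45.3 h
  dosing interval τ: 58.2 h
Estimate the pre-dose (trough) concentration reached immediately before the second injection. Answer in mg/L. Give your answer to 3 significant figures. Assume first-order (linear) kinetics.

C₀ per dose = Dose / Vd = 1710 / 37.4 = 45.72 mg/L
k = ln2 / t½ = 0.693147 / 45.3 = 0.01530 h⁻¹
Fraction remaining after one interval: r = e^(−kτ) = e^(−0.01530 × 58.2) = 0.4105
Before dose 2, 1 dose has been given (aged 1τ).
C_trough = C₀ × r = 45.72 × 0.4105 = 18.77 mg/L

18.8 mg/L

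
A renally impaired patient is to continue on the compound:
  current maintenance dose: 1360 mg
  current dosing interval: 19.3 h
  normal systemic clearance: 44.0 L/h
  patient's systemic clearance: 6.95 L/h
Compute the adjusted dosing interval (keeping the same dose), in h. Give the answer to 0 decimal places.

To keep the same average steady-state level, dosing rate must scale with clearance.
CL ratio = 6.95 / 44.0 = 0.1580
New interval (same dose) = 19.3 / 0.1580 = 122.2 h

122 h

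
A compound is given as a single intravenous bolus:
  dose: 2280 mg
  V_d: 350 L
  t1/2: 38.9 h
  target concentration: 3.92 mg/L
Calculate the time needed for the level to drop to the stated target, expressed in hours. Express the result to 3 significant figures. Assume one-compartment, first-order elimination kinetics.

28.5 h

C₀ = Dose / Vd = 2280 / 350 = 6.514 mg/L
k = ln2 / t½ = 0.693147 / 38.9 = 0.01782 h⁻¹
t = ln(C₀ / C) / k = ln(6.514 / 3.92) / 0.01782
  = ln(1.662) / 0.01782 = 0.5080 / 0.01782 = 28.51 h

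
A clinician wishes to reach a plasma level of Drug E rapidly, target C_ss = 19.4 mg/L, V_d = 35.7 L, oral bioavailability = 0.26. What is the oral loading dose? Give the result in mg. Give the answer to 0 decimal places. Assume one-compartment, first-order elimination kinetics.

LD = Css × Vd / F = 19.4 × 35.7 / 0.26 = 2664 mg

2664 mg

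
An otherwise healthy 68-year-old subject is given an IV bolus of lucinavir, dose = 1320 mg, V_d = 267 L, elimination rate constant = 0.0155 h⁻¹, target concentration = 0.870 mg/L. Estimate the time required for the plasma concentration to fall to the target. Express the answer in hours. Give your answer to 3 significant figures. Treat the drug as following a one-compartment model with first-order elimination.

112 h

C₀ = Dose / Vd = 1320 / 267 = 4.944 mg/L
t = ln(C₀ / C) / k = ln(4.944 / 0.870) / 0.01550
  = ln(5.683) / 0.01550 = 1.737 / 0.01550 = 112.1 h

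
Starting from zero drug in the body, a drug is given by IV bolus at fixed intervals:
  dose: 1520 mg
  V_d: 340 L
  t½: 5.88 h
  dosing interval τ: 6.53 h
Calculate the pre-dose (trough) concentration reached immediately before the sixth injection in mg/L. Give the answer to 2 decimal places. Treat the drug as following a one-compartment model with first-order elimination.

C₀ per dose = Dose / Vd = 1520 / 340 = 4.471 mg/L
k = ln2 / t½ = 0.693147 / 5.88 = 0.1179 h⁻¹
Fraction remaining after one interval: r = e^(−kτ) = e^(−0.1179 × 6.53) = 0.4631
Before dose 6, 5 doses have been given (aged 1τ, 2τ, 3τ, 4τ, 5τ).
C_trough = C₀ × (r + r² + … + r^5) = C₀ × r(1−r^5)/(1−r)
        = 4.471 × 0.4631 × (1 − 0.02130) / (1 − 0.4631) = 3.774 mg/L

3.77 mg/L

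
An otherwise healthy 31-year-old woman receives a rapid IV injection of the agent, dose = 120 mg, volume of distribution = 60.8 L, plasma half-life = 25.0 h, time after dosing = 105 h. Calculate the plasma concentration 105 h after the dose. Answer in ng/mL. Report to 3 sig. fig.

C₀ = Dose / Vd = 120.0 / 60.8 = 1.974 mg/L
k = ln2 / t½ = 0.693147 / 25.0 = 0.02773 h⁻¹
C = C₀ · e^(−k·t) = 1.974 × e^(−0.02773 × 105)
  = 1.974 × 0.05439 = 0.1074 mg/L
Convert: 0.1074 mg/L × 1000 = 107.4 ng/mL

107 ng/mL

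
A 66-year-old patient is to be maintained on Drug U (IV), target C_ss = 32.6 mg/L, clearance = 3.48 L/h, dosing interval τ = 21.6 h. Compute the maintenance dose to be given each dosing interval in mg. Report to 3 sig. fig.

At steady state, Dose/τ = Css × CL.
Dose = Css × CL × τ = 32.6 × 3.480 × 21.6 = 2450 mg

2450 mg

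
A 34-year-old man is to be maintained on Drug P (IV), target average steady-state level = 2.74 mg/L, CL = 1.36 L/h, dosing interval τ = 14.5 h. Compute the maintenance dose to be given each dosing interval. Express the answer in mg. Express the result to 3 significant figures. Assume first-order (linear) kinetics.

At steady state, Dose/τ = Css × CL.
Dose = Css × CL × τ = 2.74 × 1.360 × 14.5 = 54.03 mg

54.0 mg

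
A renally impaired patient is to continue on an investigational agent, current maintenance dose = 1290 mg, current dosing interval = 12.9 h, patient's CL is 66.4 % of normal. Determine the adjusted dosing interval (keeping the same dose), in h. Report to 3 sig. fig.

19.4 h

To keep the same average steady-state level, dosing rate must scale with clearance.
CL ratio = 66.4 / 100 = 0.6640
New interval (same dose) = 12.9 / 0.6640 = 19.43 h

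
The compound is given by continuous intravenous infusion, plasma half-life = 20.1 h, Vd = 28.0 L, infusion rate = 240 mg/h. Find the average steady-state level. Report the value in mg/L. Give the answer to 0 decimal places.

k = ln2 / t½ = 0.693147 / 20.1 = 0.03448 h⁻¹
CL = k × Vd = 0.03448 × 28.0 = 0.9654 L/h
At steady state Css = R₀ / CL = 240 / 0.9654 = 248.6 mg/L

249 mg/L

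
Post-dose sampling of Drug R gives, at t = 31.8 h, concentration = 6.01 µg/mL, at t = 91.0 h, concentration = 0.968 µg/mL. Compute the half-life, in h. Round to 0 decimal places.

22 h

k = ln(C₁/C₂) / (t₂ − t₁) = ln(6.01/0.968) / (91.0 − 31.8)
  = 1.826 / 59.20 = 0.03084 h⁻¹
t½ = ln2 / k = 0.693147 / 0.03084 = 22.48 h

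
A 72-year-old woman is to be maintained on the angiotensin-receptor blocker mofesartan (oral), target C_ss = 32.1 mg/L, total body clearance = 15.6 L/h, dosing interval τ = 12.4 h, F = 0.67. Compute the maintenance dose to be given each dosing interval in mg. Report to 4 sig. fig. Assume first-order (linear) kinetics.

At steady state, F × (Dose/τ) = Css × CL.
Dose = Css × CL × τ / F = 32.1 × 15.60 × 12.4 / 0.67 = 9268 mg

9268 mg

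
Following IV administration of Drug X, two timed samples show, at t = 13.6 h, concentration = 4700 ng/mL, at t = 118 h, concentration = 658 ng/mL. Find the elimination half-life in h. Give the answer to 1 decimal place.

36.8 h

k = ln(C₁/C₂) / (t₂ − t₁) = ln(4700/658) / (118 − 13.6)
  = 1.966 / 104.4 = 0.01883 h⁻¹
t½ = ln2 / k = 0.693147 / 0.01883 = 36.81 h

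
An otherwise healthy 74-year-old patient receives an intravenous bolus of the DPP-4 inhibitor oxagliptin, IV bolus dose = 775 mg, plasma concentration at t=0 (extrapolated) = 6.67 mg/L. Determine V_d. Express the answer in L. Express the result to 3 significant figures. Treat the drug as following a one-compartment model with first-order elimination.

Vd = Dose / C₀ = 775.0 / 6.67 = 116.2 L

116 L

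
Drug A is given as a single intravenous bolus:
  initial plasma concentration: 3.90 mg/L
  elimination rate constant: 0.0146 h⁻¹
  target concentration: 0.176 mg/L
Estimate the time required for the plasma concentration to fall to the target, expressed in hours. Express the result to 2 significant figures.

t = ln(C₀ / C) / k = ln(3.900 / 0.176) / 0.01460
  = ln(22.16) / 0.01460 = 3.098 / 0.01460 = 212.2 h

210 h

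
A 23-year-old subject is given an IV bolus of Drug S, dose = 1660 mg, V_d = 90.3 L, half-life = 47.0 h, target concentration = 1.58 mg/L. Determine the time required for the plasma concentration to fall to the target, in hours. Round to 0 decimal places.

C₀ = Dose / Vd = 1660 / 90.3 = 18.38 mg/L
k = ln2 / t½ = 0.693147 / 47.0 = 0.01475 h⁻¹
t = ln(C₀ / C) / k = ln(18.38 / 1.58) / 0.01475
  = ln(11.63) / 0.01475 = 2.454 / 0.01475 = 166.4 h

166 h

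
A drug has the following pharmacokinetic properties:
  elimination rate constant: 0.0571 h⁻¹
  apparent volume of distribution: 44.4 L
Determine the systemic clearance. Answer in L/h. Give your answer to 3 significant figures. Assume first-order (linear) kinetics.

2.54 L/h

CL = k × Vd = 0.0571 × 44.4 = 2.535 L/h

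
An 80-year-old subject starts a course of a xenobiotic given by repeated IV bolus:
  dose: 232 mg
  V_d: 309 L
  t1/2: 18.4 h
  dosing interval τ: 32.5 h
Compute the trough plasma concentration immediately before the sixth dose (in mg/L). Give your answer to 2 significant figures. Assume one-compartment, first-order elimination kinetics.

0.31 mg/L

C₀ per dose = Dose / Vd = 232 / 309 = 0.7508 mg/L
k = ln2 / t½ = 0.693147 / 18.4 = 0.03767 h⁻¹
Fraction remaining after one interval: r = e^(−kτ) = e^(−0.03767 × 32.5) = 0.2940
Before dose 6, 5 doses have been given (aged 1τ, 2τ, 3τ, 4τ, 5τ).
C_trough = C₀ × (r + r² + … + r^5) = C₀ × r(1−r^5)/(1−r)
        = 0.7508 × 0.2940 × (1 − 0.002197) / (1 − 0.2940) = 0.3120 mg/L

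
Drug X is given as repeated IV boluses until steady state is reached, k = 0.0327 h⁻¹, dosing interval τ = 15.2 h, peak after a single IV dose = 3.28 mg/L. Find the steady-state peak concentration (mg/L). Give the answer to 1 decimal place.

e^(−kτ) = e^(−0.03270 × 15.2) = 0.6083
Accumulation ratio R = 1 / (1 − e^(−kτ)) = 1 / (1 − 0.6083) = 2.553
Steady-state peak = C₀ × R = 3.28 × 2.553 = 8.374 mg/L

8.4 mg/L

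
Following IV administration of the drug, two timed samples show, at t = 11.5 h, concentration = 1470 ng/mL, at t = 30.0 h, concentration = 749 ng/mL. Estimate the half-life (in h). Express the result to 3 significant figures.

19.0 h

k = ln(C₁/C₂) / (t₂ − t₁) = ln(1470/749) / (30.0 − 11.5)
  = 0.6743 / 18.50 = 0.03645 h⁻¹
t½ = ln2 / k = 0.693147 / 0.03645 = 19.02 h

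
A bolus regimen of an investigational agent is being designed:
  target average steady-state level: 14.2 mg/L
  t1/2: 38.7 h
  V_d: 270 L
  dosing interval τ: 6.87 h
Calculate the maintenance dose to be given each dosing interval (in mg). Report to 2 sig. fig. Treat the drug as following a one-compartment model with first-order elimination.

k = ln2 / t½ = 0.693147 / 38.7 = 0.01791 h⁻¹
CL = k × Vd = 0.01791 × 270 = 4.836 L/h
At steady state, Dose/τ = Css × CL.
Dose = Css × CL × τ = 14.2 × 4.836 × 6.87 = 471.8 mg

470 mg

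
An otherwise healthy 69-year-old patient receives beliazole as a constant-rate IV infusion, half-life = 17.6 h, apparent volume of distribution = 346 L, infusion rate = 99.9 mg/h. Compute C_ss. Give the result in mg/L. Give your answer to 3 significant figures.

7.33 mg/L

k = ln2 / t½ = 0.693147 / 17.6 = 0.03938 h⁻¹
CL = k × Vd = 0.03938 × 346 = 13.63 L/h
At steady state Css = R₀ / CL = 99.9 / 13.63 = 7.329 mg/L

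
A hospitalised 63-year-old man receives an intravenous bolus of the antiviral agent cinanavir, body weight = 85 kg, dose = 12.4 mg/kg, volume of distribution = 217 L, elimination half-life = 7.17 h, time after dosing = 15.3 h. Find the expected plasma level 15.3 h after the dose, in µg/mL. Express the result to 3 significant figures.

1.11 µg/mL

Total dose = 12.4 × 85 = 1054 mg
C₀ = Dose / Vd = 1054 / 217 = 4.857 mg/L
k = ln2 / t½ = 0.693147 / 7.17 = 0.09667 h⁻¹
C = C₀ · e^(−k·t) = 4.857 × e^(−0.09667 × 15.3)
  = 4.857 × 0.2279 = 1.107 mg/L
(1.107 mg/L = 1.107 µg/mL)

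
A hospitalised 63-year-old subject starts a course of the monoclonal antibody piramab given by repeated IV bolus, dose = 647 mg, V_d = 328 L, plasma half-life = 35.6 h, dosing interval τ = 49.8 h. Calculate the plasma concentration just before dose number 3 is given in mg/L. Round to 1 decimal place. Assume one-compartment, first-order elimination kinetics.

1.0 mg/L

C₀ per dose = Dose / Vd = 647 / 328 = 1.973 mg/L
k = ln2 / t½ = 0.693147 / 35.6 = 0.01947 h⁻¹
Fraction remaining after one interval: r = e^(−kτ) = e^(−0.01947 × 49.8) = 0.3792
Before dose 3, 2 doses have been given (aged 1τ, 2τ).
C_trough = C₀ × (r + r²) = 1.973 × (0.3792 + 0.1438) = 1.032 mg/L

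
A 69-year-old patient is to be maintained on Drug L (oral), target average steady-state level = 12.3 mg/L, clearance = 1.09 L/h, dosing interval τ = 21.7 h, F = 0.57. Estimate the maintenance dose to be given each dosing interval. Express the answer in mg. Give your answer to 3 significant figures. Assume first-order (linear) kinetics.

510 mg

At steady state, F × (Dose/τ) = Css × CL.
Dose = Css × CL × τ / F = 12.3 × 1.090 × 21.7 / 0.57 = 510.4 mg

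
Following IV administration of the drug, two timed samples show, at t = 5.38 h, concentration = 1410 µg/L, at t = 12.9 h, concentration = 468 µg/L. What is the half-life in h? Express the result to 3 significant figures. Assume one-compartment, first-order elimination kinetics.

k = ln(C₁/C₂) / (t₂ − t₁) = ln(1410/468) / (12.9 − 5.38)
  = 1.103 / 7.520 = 0.1467 h⁻¹
t½ = ln2 / k = 0.693147 / 0.1467 = 4.725 h

4.73 h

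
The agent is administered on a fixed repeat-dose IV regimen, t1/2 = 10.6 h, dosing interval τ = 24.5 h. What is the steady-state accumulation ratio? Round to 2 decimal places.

1.25

k = ln2 / t½ = 0.693147 / 10.6 = 0.06539 h⁻¹
e^(−kτ) = e^(−0.06539 × 24.5) = 0.2015
Accumulation ratio R = 1 / (1 − e^(−kτ)) = 1 / (1 − 0.2015) = 1.252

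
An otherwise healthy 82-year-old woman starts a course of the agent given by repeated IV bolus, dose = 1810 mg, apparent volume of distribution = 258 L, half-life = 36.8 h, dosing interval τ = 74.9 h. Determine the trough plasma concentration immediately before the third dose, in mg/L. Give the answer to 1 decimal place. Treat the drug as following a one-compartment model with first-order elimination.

C₀ per dose = Dose / Vd = 1810 / 258 = 7.016 mg/L
k = ln2 / t½ = 0.693147 / 36.8 = 0.01884 h⁻¹
Fraction remaining after one interval: r = e^(−kτ) = e^(−0.01884 × 74.9) = 0.2439
Before dose 3, 2 doses have been given (aged 1τ, 2τ).
C_trough = C₀ × (r + r²) = 7.016 × (0.2439 + 0.05949) = 2.129 mg/L

2.1 mg/L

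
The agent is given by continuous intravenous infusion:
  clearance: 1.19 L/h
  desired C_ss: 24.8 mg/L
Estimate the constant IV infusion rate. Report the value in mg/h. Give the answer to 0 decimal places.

At steady state, infusion rate R₀ = Css × CL = 24.8 × 1.190 = 29.51 mg/h

30 mg/h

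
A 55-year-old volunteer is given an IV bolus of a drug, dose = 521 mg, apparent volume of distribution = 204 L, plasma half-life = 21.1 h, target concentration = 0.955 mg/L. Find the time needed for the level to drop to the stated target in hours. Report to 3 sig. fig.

29.9 h

C₀ = Dose / Vd = 521.0 / 204 = 2.554 mg/L
k = ln2 / t½ = 0.693147 / 21.1 = 0.03285 h⁻¹
t = ln(C₀ / C) / k = ln(2.554 / 0.955) / 0.03285
  = ln(2.674) / 0.03285 = 0.9836 / 0.03285 = 29.94 h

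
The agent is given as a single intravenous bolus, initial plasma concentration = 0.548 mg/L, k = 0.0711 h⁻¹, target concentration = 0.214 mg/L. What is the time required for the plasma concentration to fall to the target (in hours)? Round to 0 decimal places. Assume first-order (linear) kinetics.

t = ln(C₀ / C) / k = ln(0.5480 / 0.214) / 0.07110
  = ln(2.561) / 0.07110 = 0.9404 / 0.07110 = 13.23 h

13 h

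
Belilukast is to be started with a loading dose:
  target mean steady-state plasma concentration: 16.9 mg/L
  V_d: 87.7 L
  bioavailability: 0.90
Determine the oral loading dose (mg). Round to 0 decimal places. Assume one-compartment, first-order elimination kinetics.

1647 mg

LD = Css × Vd / F = 16.9 × 87.7 / 0.90 = 1647 mg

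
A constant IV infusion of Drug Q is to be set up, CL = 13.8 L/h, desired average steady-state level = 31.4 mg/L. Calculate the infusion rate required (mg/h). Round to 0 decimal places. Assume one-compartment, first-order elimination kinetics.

At steady state, infusion rate R₀ = Css × CL = 31.4 × 13.80 = 433.3 mg/h

433 mg/h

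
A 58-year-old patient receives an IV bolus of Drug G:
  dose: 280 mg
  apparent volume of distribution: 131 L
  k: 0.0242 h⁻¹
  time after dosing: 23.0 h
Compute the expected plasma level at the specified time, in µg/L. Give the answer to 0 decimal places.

1225 µg/L

C₀ = Dose / Vd = 280.0 / 131 = 2.137 mg/L
C = C₀ · e^(−k·t) = 2.137 × e^(−0.02420 × 23.0)
  = 2.137 × 0.5732 = 1.225 mg/L
Convert: 1.225 mg/L × 1000 = 1225 µg/L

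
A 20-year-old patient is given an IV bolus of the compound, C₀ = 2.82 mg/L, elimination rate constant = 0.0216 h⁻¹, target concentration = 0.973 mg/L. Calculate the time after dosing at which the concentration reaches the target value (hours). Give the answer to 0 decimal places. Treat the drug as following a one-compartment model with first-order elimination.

t = ln(C₀ / C) / k = ln(2.820 / 0.973) / 0.02160
  = ln(2.898) / 0.02160 = 1.064 / 0.02160 = 49.26 h

49 h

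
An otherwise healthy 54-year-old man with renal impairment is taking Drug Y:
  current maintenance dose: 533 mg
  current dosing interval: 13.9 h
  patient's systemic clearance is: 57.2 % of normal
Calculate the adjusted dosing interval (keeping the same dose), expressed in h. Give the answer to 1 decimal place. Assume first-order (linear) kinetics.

To keep the same average steady-state level, dosing rate must scale with clearance.
CL ratio = 57.2 / 100 = 0.5720
New interval (same dose) = 13.9 / 0.5720 = 24.30 h

24.3 h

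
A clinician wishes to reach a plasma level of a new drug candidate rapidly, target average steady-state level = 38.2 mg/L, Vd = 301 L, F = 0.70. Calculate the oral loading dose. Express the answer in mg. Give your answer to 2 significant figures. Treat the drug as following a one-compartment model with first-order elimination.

LD = Css × Vd / F = 38.2 × 301 / 0.70 = 16430 mg

16000 mg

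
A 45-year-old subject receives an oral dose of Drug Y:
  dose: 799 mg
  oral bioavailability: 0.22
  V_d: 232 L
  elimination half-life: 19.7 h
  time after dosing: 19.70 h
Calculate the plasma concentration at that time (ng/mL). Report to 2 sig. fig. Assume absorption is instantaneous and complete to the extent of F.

Amount reaching circulation = F × Dose = 0.22 × 799.0 = 175.8 mg
C₀ = F·Dose / Vd = 175.8 / 232 = 0.7578 mg/L
k = ln2 / t½ = 0.693147 / 19.7 = 0.03519 h⁻¹
t / t½ = 19.70 / 19.7 = 1 half-lives
C = C₀ × (1/2)^1 = 0.7578 × 0.5000 = 0.3789 mg/L
Convert: 0.3789 mg/L × 1000 = 378.9 ng/mL

380 ng/mL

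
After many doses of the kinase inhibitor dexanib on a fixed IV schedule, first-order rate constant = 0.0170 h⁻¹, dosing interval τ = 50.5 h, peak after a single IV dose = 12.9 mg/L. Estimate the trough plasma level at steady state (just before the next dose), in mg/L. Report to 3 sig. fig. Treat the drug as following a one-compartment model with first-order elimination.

e^(−kτ) = e^(−0.01700 × 50.5) = 0.4238
Accumulation ratio R = 1 / (1 − e^(−kτ)) = 1 / (1 − 0.4238) = 1.736
Steady-state trough = C₀ × R × e^(−kτ) = 12.9 × 1.736 × 0.4238 = 9.491 mg/L

9.49 mg/L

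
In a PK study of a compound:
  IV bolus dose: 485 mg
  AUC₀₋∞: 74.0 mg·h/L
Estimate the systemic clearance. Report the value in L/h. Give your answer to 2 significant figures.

6.6 L/h

CL = Dose / AUC = 485 / 74.0 = 6.554 L/h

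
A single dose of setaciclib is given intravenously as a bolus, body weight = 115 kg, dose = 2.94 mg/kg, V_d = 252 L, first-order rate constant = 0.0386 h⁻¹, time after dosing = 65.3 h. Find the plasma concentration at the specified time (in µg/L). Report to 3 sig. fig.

Total dose = 2.94 × 115 = 338.1 mg
C₀ = Dose / Vd = 338.1 / 252 = 1.342 mg/L
C = C₀ · e^(−k·t) = 1.342 × e^(−0.03860 × 65.3)
  = 1.342 × 0.08041 = 0.1079 mg/L
Convert: 0.1079 mg/L × 1000 = 107.9 µg/L

108 µg/L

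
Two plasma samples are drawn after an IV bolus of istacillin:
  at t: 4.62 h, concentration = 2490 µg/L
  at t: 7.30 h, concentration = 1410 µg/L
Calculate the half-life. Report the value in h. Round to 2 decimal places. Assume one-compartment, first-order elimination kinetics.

k = ln(C₁/C₂) / (t₂ − t₁) = ln(2490/1410) / (7.30 − 4.62)
  = 0.5687 / 2.680 = 0.2122 h⁻¹
t½ = ln2 / k = 0.693147 / 0.2122 = 3.266 h

3.27 h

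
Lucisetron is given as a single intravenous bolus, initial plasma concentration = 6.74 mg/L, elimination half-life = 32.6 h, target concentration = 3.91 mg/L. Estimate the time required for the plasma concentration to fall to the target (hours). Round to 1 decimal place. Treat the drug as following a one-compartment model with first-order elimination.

25.6 h

k = ln2 / t½ = 0.693147 / 32.6 = 0.02126 h⁻¹
t = ln(C₀ / C) / k = ln(6.740 / 3.91) / 0.02126
  = ln(1.724) / 0.02126 = 0.5446 / 0.02126 = 25.62 h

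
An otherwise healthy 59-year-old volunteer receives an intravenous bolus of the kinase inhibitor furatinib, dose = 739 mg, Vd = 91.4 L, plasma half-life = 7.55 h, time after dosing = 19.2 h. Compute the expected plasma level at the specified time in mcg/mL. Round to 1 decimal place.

1.4 mcg/mL

C₀ = Dose / Vd = 739.0 / 91.4 = 8.085 mg/L
k = ln2 / t½ = 0.693147 / 7.55 = 0.09181 h⁻¹
C = C₀ · e^(−k·t) = 8.085 × e^(−0.09181 × 19.2)
  = 8.085 × 0.1716 = 1.387 mg/L
(1.387 mg/L = 1.387 mcg/mL)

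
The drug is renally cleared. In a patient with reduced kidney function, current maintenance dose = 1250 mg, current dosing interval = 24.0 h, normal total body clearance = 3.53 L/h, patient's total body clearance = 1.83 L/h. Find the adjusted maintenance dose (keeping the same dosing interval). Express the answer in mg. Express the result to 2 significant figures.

To keep the same average steady-state level, dosing rate must scale with clearance.
CL ratio = 1.83 / 3.53 = 0.5184
New dose (same interval) = 1250 × 0.5184 = 648.0 mg

650 mg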